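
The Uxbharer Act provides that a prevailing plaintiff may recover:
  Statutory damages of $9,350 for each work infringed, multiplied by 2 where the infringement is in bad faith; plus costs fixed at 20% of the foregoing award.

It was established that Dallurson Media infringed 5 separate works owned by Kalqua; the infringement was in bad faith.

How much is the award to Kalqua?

$112,200

Statutory damages: 5 × $9,350 = $46,750
Doubled: 2 × $46,750 = $93,500
Costs: 20% of $93,500 = $18,700
Award plus costs: $93,500 + $18,700 = $112,200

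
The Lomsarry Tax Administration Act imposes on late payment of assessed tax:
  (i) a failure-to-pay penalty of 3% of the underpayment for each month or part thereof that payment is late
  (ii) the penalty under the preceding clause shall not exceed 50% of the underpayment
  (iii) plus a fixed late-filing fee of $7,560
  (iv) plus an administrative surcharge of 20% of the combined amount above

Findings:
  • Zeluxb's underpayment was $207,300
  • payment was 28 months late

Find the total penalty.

Accrued rate: 3% × 28 = 84%, capped at 50% → 50%
Failure-to-pay penalty: 50% of $207,300 = $103,650
Penalty before surcharge: $103,650 + $7,560 = $111,210
Administrative surcharge: 20% of $111,210 = $22,242
Total penalty: $111,210 + $22,242 = $133,452

$133,452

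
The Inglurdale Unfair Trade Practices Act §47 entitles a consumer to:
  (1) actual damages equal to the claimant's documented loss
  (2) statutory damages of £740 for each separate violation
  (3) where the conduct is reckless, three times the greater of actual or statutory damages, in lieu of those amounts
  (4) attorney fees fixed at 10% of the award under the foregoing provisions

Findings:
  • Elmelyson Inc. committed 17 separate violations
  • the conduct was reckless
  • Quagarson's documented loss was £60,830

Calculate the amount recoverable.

£200,739

Statutory damages: 17 × £740 = £12,580
Greater of actual damages (£60,830) or statutory damages (£12,580): £60,830
Trebled: 3 × £60,830 = £182,490
Attorney fees: 10% of £182,490 = £18,249
Total recovery: £182,490 + £18,249 = £200,739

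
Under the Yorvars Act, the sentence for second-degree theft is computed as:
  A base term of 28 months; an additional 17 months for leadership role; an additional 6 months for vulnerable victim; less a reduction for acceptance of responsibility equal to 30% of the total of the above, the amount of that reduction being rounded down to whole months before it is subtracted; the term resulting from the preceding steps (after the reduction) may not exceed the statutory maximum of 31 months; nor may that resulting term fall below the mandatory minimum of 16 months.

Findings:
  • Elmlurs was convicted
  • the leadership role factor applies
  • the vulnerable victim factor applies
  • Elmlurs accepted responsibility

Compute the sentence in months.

31 months

Leadership role enhancement: +17 months
Vulnerable victim enhancement: +6 months
Adjusted term: 28 months + 17 months + 6 months = 51 months
Acceptance of responsibility reduction: 30% of 51 months = 15 months (rounded down)
After reduction: 51 − 15 = 36 months
Cap at 31 months: 36 months exceeds the cap → 31 months
Minimum 16 months: 31 months meets the minimum, no increase.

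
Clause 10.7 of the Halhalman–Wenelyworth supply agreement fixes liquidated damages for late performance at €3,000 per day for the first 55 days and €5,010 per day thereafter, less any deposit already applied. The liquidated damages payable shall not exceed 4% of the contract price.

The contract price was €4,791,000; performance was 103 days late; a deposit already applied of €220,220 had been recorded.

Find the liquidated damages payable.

€185,260

First 55 days: 55 × €3,000 = €165,000
Remaining days: (103 − 55) × €5,010 = €240,480
Accrued per-day damages: €165,000 + €240,480 = €405,480
Less deposit already applied: €405,480 − €220,220 = €185,260
Cap: 4% of €4,791,000 = €191,640
Cap at €191,640: €185,260 is within the cap, no reduction.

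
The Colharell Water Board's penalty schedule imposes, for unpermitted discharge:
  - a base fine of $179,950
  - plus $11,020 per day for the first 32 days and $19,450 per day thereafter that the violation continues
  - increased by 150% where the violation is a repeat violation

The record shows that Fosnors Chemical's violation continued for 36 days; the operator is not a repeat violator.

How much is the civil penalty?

$610,390

First 32 days: 32 × $11,020 = $352,640
Remaining days: (36 − 32) × $19,450 = $77,800
Per-day component: $352,640 + $77,800 = $430,440
Base plus per-day: $179,950 + $430,440 = $610,390
The operator is not a repeat violator: no 150% increase.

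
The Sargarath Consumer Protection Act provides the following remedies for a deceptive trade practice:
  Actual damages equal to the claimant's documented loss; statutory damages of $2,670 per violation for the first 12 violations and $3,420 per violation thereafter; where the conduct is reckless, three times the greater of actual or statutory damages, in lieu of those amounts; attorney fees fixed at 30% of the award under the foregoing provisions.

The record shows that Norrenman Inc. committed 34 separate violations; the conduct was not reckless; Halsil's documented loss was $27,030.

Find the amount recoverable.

$174,603

First 12 violations: 12 × $2,670 = $32,040
Remaining violations: (34 − 12) × $3,420 = $75,240
Statutory damages: $32,040 + $75,240 = $107,280
Conduct not reckless: the in-lieu enhancement does not apply.
Actual plus statutory damages: $27,030 + $107,280 = $134,310
Attorney fees: 30% of $134,310 = $40,293
Total recovery: $134,310 + $40,293 = $174,603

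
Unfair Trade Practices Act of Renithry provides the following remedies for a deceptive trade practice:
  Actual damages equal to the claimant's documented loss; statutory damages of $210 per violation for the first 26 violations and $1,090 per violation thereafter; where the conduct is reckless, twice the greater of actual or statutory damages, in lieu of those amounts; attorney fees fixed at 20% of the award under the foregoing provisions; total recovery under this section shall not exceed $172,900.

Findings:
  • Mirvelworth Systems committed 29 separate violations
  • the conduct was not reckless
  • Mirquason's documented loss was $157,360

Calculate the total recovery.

$172,900

First 26 violations: 26 × $210 = $5,460
Remaining violations: (29 − 26) × $1,090 = $3,270
Statutory damages: $5,460 + $3,270 = $8,730
Conduct not reckless: the in-lieu enhancement does not apply.
Actual plus statutory damages: $157,360 + $8,730 = $166,090
Attorney fees: 20% of $166,090 = $33,218
Total before cap: $166,090 + $33,218 = $199,308
Cap at $172,900: $199,308 exceeds the cap → $172,900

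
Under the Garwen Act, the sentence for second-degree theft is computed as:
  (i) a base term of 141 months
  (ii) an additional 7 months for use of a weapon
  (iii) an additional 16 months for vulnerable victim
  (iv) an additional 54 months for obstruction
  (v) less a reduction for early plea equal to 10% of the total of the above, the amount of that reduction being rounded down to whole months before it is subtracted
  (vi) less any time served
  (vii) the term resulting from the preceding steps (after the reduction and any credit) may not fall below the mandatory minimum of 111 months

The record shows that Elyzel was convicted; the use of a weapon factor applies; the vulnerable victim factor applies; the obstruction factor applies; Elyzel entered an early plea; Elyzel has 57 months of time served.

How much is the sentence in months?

Sentence: 140 months

Use of a weapon enhancement: +7 months
Vulnerable victim enhancement: +16 months
Obstruction enhancement: +54 months
Adjusted term: 141 months + 7 months + 16 months + 54 months = 218 months
Early plea reduction: 10% of 218 months = 21 months (rounded down)
After reduction: 218 − 21 = 197 months
Less time served: 197 months − 57 months = 140 months
Minimum 111 months: 140 months meets the minimum, no increase.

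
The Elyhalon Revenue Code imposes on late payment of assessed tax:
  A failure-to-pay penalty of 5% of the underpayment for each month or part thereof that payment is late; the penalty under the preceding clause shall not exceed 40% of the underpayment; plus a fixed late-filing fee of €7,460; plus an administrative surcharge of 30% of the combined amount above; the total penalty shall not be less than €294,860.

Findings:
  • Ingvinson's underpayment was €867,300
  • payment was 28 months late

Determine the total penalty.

Accrued rate: 5% × 28 = 140%, capped at 40% → 40%
Failure-to-pay penalty: 40% of €867,300 = €346,920
Penalty before surcharge: €346,920 + €7,460 = €354,380
Administrative surcharge: 30% of €354,380 = €106,314
Total penalty: €354,380 + €106,314 = €460,694
Minimum €294,860: €460,694 meets the minimum, no increase.

€460,694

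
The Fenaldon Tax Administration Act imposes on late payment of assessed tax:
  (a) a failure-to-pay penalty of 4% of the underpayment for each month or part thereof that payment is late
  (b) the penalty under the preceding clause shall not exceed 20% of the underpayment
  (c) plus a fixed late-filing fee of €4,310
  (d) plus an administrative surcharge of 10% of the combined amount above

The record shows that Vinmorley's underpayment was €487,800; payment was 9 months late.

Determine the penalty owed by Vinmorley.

€112,057

Accrued rate: 4% × 9 = 36%, capped at 20% → 20%
Failure-to-pay penalty: 20% of €487,800 = €97,560
Penalty before surcharge: €97,560 + €4,310 = €101,870
Administrative surcharge: 10% of €101,870 = €10,187
Total penalty: €101,870 + €10,187 = €112,057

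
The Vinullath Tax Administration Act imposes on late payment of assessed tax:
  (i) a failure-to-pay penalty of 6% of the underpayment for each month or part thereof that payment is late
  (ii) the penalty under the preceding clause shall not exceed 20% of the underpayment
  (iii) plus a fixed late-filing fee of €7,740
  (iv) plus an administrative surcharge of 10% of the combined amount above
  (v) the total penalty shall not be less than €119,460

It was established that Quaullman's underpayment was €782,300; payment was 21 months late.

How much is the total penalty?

Accrued rate: 6% × 21 = 126%, capped at 20% → 20%
Failure-to-pay penalty: 20% of €782,300 = €156,460
Penalty before surcharge: €156,460 + €7,740 = €164,200
Administrative surcharge: 10% of €164,200 = €16,420
Total penalty: €164,200 + €16,420 = €180,620
Minimum €119,460: €180,620 meets the minimum, no increase.

€180,620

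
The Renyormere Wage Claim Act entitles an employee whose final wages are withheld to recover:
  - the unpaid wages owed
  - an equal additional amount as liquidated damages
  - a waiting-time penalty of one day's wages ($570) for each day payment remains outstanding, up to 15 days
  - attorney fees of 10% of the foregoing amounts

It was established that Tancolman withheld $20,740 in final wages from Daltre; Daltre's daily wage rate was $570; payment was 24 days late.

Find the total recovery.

$55,033

Liquidated damages (equal amount): $20,740
Penalty days: min(24, 15) = 15
Waiting-time penalty: 15 × $570 = $8,550
Subtotal: $20,740 + $20,740 + $8,550 = $50,030
Attorney fees: 10% of $50,030 = $5,003
Total award: $50,030 + $5,003 = $55,033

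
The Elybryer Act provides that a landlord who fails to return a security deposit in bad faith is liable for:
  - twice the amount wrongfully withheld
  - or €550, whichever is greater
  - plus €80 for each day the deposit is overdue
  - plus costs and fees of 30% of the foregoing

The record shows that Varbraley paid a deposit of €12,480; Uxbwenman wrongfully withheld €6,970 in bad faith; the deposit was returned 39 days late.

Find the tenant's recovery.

€22,178

Doubled: 2 × €6,970 = €13,940
Minimum €550: €13,940 meets the minimum, no increase.
Late-return penalty: 39 × €80 = €3,120
Damages plus late penalty: €13,940 + €3,120 = €17,060
Costs and fees: 30% of €17,060 = €5,118
Total recovery: €17,060 + €5,118 = €22,178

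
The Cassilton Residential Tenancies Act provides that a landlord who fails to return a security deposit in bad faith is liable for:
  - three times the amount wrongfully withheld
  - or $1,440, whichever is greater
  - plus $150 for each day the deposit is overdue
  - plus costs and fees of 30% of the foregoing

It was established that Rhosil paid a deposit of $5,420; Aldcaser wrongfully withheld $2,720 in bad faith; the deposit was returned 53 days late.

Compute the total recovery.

Trebled: 3 × $2,720 = $8,160
Minimum $1,440: $8,160 meets the minimum, no increase.
Late-return penalty: 53 × $150 = $7,950
Damages plus late penalty: $8,160 + $7,950 = $16,110
Costs and fees: 30% of $16,110 = $4,833
Total recovery: $16,110 + $4,833 = $20,943

$20,943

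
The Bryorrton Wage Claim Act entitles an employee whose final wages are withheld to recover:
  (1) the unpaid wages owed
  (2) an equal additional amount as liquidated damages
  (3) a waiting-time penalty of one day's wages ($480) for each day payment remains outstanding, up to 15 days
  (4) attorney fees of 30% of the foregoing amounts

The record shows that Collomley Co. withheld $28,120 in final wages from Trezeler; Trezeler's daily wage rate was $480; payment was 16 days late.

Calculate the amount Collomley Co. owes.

Liquidated damages (equal amount): $28,120
Penalty days: min(16, 15) = 15
Waiting-time penalty: 15 × $480 = $7,200
Subtotal: $28,120 + $28,120 + $7,200 = $63,440
Attorney fees: 30% of $63,440 = $19,032
Total award: $63,440 + $19,032 = $82,472

$82,472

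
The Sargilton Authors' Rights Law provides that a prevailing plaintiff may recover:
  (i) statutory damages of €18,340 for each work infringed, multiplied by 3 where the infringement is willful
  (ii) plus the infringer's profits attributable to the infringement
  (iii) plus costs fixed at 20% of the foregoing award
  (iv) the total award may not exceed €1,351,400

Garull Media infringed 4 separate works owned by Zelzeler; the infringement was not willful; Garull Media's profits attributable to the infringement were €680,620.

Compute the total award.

€904,776

Statutory damages: 4 × €18,340 = €73,360
Infringement not willful: no ×3 enhancement.
Combined award: €73,360 + €680,620 = €753,980
Costs: 20% of €753,980 = €150,796
Award plus costs: €753,980 + €150,796 = €904,776
Cap at €1,351,400: €904,776 is within the cap, no reduction.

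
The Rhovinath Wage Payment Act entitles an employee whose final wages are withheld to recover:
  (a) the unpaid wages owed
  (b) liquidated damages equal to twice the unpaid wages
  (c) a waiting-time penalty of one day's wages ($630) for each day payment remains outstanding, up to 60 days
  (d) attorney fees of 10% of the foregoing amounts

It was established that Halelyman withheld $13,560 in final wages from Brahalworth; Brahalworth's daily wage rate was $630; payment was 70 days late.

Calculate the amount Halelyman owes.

Doubled: 2 × $13,560 = $27,120
Penalty days: min(70, 60) = 60
Waiting-time penalty: 60 × $630 = $37,800
Subtotal: $13,560 + $27,120 + $37,800 = $78,480
Attorney fees: 10% of $78,480 = $7,848
Total award: $78,480 + $7,848 = $86,328

Total award: $86,328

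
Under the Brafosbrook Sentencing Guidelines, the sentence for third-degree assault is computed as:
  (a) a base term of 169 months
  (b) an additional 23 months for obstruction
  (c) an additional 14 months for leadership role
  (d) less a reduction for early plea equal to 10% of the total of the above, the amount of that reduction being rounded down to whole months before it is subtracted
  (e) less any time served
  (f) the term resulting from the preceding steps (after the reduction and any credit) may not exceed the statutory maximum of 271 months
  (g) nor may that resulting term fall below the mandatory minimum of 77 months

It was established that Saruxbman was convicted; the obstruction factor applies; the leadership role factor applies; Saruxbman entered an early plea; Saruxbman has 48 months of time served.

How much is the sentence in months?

138 months

Obstruction enhancement: +23 months
Leadership role enhancement: +14 months
Adjusted term: 169 months + 23 months + 14 months = 206 months
Early plea reduction: 10% of 206 months = 20 months (rounded down)
After reduction: 206 − 20 = 186 months
Less time served: 186 months − 48 months = 138 months
Cap at 271 months: 138 months is within the cap, no reduction.
Minimum 77 months: 138 months meets the minimum, no increase.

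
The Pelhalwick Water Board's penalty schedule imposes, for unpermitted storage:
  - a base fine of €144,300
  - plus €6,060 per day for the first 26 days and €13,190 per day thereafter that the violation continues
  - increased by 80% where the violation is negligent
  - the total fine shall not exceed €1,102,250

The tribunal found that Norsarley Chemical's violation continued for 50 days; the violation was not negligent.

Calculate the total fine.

First 26 days: 26 × €6,060 = €157,560
Remaining days: (50 − 26) × €13,190 = €316,560
Per-day component: €157,560 + €316,560 = €474,120
Base plus per-day: €144,300 + €474,120 = €618,420
The violation was not negligent: no 80% increase.
Cap at €1,102,250: €618,420 is within the cap, no reduction.

€618,420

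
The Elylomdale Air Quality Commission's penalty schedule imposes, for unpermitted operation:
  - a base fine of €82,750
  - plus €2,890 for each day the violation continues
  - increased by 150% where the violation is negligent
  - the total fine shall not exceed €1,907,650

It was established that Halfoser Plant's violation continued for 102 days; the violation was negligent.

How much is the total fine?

€943,825

Per-day component: 102 × €2,890 = €294,780
Base plus per-day: €82,750 + €294,780 = €377,530
Enhancement: 150% of €377,530 = €566,295
Enhanced fine: €377,530 + €566,295 = €943,825
Cap at €1,907,650: €943,825 is within the cap, no reduction.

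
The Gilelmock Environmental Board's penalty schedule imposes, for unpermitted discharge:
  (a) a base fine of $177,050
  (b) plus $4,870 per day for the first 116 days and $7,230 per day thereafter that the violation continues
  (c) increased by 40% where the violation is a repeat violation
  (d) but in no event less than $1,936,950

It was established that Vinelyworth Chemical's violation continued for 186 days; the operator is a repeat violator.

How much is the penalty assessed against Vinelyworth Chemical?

First 116 days: 116 × $4,870 = $564,920
Remaining days: (186 − 116) × $7,230 = $506,100
Per-day component: $564,920 + $506,100 = $1,071,020
Base plus per-day: $177,050 + $1,071,020 = $1,248,070
Enhancement: 40% of $1,248,070 = $499,228
Enhanced fine: $1,248,070 + $499,228 = $1,747,298
Minimum $1,936,950: $1,747,298 is below the minimum → $1,936,950

$1,936,950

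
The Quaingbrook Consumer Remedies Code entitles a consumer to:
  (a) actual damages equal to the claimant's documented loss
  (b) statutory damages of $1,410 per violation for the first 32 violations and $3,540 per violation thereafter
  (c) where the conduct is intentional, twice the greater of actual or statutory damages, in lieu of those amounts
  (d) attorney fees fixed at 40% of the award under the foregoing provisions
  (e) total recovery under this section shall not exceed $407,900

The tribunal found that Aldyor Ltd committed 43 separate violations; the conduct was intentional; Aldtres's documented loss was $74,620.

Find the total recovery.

First 32 violations: 32 × $1,410 = $45,120
Remaining violations: (43 − 32) × $3,540 = $38,940
Statutory damages: $45,120 + $38,940 = $84,060
Greater of actual damages ($74,620) or statutory damages ($84,060): $84,060
Doubled: 2 × $84,060 = $168,120
Attorney fees: 40% of $168,120 = $67,248
Total before cap: $168,120 + $67,248 = $235,368
Cap at $407,900: $235,368 is within the cap, no reduction.

$235,368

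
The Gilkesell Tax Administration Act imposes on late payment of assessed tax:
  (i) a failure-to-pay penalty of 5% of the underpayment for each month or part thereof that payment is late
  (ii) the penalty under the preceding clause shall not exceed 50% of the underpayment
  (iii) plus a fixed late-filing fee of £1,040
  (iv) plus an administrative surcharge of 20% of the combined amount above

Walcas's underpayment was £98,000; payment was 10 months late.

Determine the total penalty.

Accrued rate: 5% × 10 = 50%, capped at 50% → 50%
Failure-to-pay penalty: 50% of £98,000 = £49,000
Penalty before surcharge: £49,000 + £1,040 = £50,040
Administrative surcharge: 20% of £50,040 = £10,008
Total penalty: £50,040 + £10,008 = £60,048

£60,048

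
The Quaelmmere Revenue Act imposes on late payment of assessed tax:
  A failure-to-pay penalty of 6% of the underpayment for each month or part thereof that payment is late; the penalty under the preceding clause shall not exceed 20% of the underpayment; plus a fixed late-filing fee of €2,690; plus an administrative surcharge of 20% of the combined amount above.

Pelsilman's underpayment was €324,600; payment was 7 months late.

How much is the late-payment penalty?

€81,132

Accrued rate: 6% × 7 = 42%, capped at 20% → 20%
Failure-to-pay penalty: 20% of €324,600 = €64,920
Penalty before surcharge: €64,920 + €2,690 = €67,610
Administrative surcharge: 20% of €67,610 = €13,522
Total penalty: €67,610 + €13,522 = €81,132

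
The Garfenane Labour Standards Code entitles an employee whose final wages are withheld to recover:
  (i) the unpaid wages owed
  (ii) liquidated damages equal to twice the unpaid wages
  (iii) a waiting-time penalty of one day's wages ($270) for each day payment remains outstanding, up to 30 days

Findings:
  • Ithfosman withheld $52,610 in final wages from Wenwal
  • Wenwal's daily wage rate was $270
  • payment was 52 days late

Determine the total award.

$165,930

Doubled: 2 × $52,610 = $105,220
Penalty days: min(52, 30) = 30
Waiting-time penalty: 30 × $270 = $8,100
Total award: $52,610 + $105,220 + $8,100 = $165,930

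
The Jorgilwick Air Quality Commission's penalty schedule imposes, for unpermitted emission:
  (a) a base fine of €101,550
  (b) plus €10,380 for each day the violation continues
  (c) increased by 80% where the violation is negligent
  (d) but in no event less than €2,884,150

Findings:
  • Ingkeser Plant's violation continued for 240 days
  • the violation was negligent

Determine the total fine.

€4,666,950

Per-day component: 240 × €10,380 = €2,491,200
Base plus per-day: €101,550 + €2,491,200 = €2,592,750
Enhancement: 80% of €2,592,750 = €2,074,200
Enhanced fine: €2,592,750 + €2,074,200 = €4,666,950
Minimum €2,884,150: €4,666,950 meets the minimum, no increase.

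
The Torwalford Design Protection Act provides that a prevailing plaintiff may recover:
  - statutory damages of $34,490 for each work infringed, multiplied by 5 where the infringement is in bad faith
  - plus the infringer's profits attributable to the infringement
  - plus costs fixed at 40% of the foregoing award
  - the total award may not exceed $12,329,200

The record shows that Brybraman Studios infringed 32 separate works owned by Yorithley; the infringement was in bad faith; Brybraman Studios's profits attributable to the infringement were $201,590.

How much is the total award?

Statutory damages: 32 × $34,490 = $1,103,680
Multiplied by 5: 5 × $1,103,680 = $5,518,400
Combined award: $5,518,400 + $201,590 = $5,719,990
Costs: 40% of $5,719,990 = $2,287,996
Award plus costs: $5,719,990 + $2,287,996 = $8,007,986
Cap at $12,329,200: $8,007,986 is within the cap, no reduction.

$8,007,986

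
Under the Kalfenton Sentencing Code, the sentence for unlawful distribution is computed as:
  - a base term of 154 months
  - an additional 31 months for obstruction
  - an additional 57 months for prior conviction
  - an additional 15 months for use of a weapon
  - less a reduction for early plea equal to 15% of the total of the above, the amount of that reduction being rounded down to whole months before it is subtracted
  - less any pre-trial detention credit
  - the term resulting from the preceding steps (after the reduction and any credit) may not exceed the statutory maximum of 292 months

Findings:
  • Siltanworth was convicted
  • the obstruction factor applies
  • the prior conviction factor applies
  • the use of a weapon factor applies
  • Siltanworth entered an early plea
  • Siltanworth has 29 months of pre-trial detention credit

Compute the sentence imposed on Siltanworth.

Obstruction enhancement: +31 months
Prior conviction enhancement: +57 months
Use of a weapon enhancement: +15 months
Adjusted term: 154 months + 31 months + 57 months + 15 months = 257 months
Early plea reduction: 15% of 257 months = 38 months (rounded down)
After reduction: 257 − 38 = 219 months
Less pre-trial detention credit: 219 months − 29 months = 190 months
Cap at 292 months: 190 months is within the cap, no reduction.

190 months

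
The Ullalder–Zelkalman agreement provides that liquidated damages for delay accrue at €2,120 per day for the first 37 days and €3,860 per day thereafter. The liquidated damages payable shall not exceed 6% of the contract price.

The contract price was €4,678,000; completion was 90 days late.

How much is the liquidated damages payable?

First 37 days: 37 × €2,120 = €78,440
Remaining days: (90 − 37) × €3,860 = €204,580
Accrued per-day damages: €78,440 + €204,580 = €283,020
Cap: 6% of €4,678,000 = €280,680
Cap at €280,680: €283,020 exceeds the cap → €280,680

Liquidated damages: €280,680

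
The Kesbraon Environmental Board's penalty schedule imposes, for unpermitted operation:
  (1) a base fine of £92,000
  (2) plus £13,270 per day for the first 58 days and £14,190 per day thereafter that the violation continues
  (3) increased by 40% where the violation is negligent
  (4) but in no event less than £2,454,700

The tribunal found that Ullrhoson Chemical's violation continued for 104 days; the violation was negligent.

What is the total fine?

£2,454,700

First 58 days: 58 × £13,270 = £769,660
Remaining days: (104 − 58) × £14,190 = £652,740
Per-day component: £769,660 + £652,740 = £1,422,400
Base plus per-day: £92,000 + £1,422,400 = £1,514,400
Enhancement: 40% of £1,514,400 = £605,760
Enhanced fine: £1,514,400 + £605,760 = £2,120,160
Minimum £2,454,700: £2,120,160 is below the minimum → £2,454,700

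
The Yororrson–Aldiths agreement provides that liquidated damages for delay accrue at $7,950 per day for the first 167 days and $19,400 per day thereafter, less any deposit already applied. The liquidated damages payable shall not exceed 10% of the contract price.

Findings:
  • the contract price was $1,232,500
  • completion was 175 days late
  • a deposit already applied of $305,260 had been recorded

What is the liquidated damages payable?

$123,250

First 167 days: 167 × $7,950 = $1,327,650
Remaining days: (175 − 167) × $19,400 = $155,200
Accrued per-day damages: $1,327,650 + $155,200 = $1,482,850
Less deposit already applied: $1,482,850 − $305,260 = $1,177,590
Cap: 10% of $1,232,500 = $123,250
Cap at $123,250: $1,177,590 exceeds the cap → $123,250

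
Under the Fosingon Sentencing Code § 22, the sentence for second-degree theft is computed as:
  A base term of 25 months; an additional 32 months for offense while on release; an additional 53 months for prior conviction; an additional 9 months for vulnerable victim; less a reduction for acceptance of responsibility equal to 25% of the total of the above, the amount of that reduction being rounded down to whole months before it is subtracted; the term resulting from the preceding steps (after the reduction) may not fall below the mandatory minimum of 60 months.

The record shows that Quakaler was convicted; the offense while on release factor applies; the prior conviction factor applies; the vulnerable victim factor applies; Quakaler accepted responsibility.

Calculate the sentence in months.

90 months

Offense while on release enhancement: +32 months
Prior conviction enhancement: +53 months
Vulnerable victim enhancement: +9 months
Adjusted term: 25 months + 32 months + 53 months + 9 months = 119 months
Acceptance of responsibility reduction: 25% of 119 months = 29 months (rounded down)
After reduction: 119 − 29 = 90 months
Minimum 60 months: 90 months meets the minimum, no increase.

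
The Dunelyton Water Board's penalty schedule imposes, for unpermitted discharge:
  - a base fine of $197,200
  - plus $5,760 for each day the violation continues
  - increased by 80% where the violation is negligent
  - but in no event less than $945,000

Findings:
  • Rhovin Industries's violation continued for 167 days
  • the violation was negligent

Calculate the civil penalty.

$2,086,416

Per-day component: 167 × $5,760 = $961,920
Base plus per-day: $197,200 + $961,920 = $1,159,120
Enhancement: 80% of $1,159,120 = $927,296
Enhanced fine: $1,159,120 + $927,296 = $2,086,416
Minimum $945,000: $2,086,416 meets the minimum, no increase.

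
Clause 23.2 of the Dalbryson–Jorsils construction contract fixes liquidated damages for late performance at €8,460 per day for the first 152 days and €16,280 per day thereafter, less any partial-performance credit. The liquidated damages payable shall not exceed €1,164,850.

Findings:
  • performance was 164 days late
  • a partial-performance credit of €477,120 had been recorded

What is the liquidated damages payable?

First 152 days: 152 × €8,460 = €1,285,920
Remaining days: (164 − 152) × €16,280 = €195,360
Accrued per-day damages: €1,285,920 + €195,360 = €1,481,280
Less partial-performance credit: €1,481,280 − €477,120 = €1,004,160
Cap at €1,164,850: €1,004,160 is within the cap, no reduction.

€1,004,160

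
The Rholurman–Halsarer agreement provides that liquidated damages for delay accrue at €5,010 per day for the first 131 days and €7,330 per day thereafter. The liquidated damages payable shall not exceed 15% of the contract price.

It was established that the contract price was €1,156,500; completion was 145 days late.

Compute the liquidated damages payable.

First 131 days: 131 × €5,010 = €656,310
Remaining days: (145 − 131) × €7,330 = €102,620
Accrued per-day damages: €656,310 + €102,620 = €758,930
Cap: 15% of €1,156,500 = €173,475
Cap at €173,475: €758,930 exceeds the cap → €173,475

Liquidated damages: €173,475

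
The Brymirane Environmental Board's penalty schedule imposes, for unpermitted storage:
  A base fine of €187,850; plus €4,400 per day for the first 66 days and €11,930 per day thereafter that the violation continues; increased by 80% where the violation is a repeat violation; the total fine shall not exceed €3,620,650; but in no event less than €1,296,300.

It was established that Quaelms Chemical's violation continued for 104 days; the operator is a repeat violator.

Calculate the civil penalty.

First 66 days: 66 × €4,400 = €290,400
Remaining days: (104 − 66) × €11,930 = €453,340
Per-day component: €290,400 + €453,340 = €743,740
Base plus per-day: €187,850 + €743,740 = €931,590
Enhancement: 80% of €931,590 = €745,272
Enhanced fine: €931,590 + €745,272 = €1,676,862
Cap at €3,620,650: €1,676,862 is within the cap, no reduction.
Minimum €1,296,300: €1,676,862 meets the minimum, no increase.

Civil penalty: €1,676,862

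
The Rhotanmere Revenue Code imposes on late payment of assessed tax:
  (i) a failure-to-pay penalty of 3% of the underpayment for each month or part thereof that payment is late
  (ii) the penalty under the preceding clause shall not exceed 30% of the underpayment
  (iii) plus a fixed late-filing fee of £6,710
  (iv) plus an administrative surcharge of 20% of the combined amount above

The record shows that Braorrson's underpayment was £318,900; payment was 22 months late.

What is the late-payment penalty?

£122,856

Accrued rate: 3% × 22 = 66%, capped at 30% → 30%
Failure-to-pay penalty: 30% of £318,900 = £95,670
Penalty before surcharge: £95,670 + £6,710 = £102,380
Administrative surcharge: 20% of £102,380 = £20,476
Total penalty: £102,380 + £20,476 = £122,856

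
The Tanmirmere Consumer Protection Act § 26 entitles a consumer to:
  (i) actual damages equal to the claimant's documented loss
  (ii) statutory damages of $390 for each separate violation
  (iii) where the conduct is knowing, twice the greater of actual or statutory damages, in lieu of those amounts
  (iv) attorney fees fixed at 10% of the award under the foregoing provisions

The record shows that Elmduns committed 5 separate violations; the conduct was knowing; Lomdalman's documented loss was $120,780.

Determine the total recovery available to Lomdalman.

Statutory damages: 5 × $390 = $1,950
Greater of actual damages ($120,780) or statutory damages ($1,950): $120,780
Doubled: 2 × $120,780 = $241,560
Attorney fees: 10% of $241,560 = $24,156
Total recovery: $241,560 + $24,156 = $265,716

$265,716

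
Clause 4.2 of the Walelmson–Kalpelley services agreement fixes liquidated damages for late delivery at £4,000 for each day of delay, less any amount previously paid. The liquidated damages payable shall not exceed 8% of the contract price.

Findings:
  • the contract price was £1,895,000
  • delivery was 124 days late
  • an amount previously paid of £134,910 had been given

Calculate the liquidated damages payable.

£151,600

Per-day damages: 124 × £4,000 = £496,000
Less amount previously paid: £496,000 − £134,910 = £361,090
Cap: 8% of £1,895,000 = £151,600
Cap at £151,600: £361,090 exceeds the cap → £151,600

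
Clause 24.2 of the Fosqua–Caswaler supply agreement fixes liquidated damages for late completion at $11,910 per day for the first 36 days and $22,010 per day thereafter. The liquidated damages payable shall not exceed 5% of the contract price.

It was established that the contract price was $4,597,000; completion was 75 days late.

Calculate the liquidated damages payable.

First 36 days: 36 × $11,910 = $428,760
Remaining days: (75 − 36) × $22,010 = $858,390
Accrued per-day damages: $428,760 + $858,390 = $1,287,150
Cap: 5% of $4,597,000 = $229,850
Cap at $229,850: $1,287,150 exceeds the cap → $229,850

Liquidated damages: $229,850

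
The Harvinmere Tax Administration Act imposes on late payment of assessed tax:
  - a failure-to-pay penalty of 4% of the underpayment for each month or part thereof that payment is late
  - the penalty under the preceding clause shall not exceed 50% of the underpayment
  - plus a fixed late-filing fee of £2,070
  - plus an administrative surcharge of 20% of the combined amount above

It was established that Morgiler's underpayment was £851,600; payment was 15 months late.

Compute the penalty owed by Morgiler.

£513,444

Accrued rate: 4% × 15 = 60%, capped at 50% → 50%
Failure-to-pay penalty: 50% of £851,600 = £425,800
Penalty before surcharge: £425,800 + £2,070 = £427,870
Administrative surcharge: 20% of £427,870 = £85,574
Total penalty: £427,870 + £85,574 = £513,444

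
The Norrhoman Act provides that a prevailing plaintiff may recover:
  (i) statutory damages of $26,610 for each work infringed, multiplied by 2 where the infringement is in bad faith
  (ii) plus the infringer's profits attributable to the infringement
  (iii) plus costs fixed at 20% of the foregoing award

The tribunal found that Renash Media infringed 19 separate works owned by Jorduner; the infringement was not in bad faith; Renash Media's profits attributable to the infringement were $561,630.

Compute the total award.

$1,280,664

Statutory damages: 19 × $26,610 = $505,590
Infringement not in bad faith: no ×2 enhancement.
Combined award: $505,590 + $561,630 = $1,067,220
Costs: 20% of $1,067,220 = $213,444
Award plus costs: $1,067,220 + $213,444 = $1,280,664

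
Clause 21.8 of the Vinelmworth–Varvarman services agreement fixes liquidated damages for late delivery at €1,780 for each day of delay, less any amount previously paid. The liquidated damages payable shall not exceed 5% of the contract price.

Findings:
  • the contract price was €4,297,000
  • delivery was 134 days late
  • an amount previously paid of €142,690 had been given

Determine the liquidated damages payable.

€95,830

Per-day damages: 134 × €1,780 = €238,520
Less amount previously paid: €238,520 − €142,690 = €95,830
Cap: 5% of €4,297,000 = €214,850
Cap at €214,850: €95,830 is within the cap, no reduction.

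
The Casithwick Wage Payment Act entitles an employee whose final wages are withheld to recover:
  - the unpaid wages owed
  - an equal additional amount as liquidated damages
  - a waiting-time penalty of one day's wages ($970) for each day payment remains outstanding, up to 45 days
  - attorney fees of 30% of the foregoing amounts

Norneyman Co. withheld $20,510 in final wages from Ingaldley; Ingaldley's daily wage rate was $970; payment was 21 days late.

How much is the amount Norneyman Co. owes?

$79,807

Liquidated damages (equal amount): $20,510
Penalty days: min(21, 45) = 21
Waiting-time penalty: 21 × $970 = $20,370
Subtotal: $20,510 + $20,510 + $20,370 = $61,390
Attorney fees: 30% of $61,390 = $18,417
Total award: $61,390 + $18,417 = $79,807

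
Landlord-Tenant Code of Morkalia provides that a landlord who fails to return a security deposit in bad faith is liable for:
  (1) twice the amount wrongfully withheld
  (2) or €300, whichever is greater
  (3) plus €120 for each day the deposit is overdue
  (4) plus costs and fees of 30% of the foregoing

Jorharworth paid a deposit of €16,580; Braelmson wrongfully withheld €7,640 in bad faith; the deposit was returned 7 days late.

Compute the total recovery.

€20,956

Doubled: 2 × €7,640 = €15,280
Minimum €300: €15,280 meets the minimum, no increase.
Late-return penalty: 7 × €120 = €840
Damages plus late penalty: €15,280 + €840 = €16,120
Costs and fees: 30% of €16,120 = €4,836
Total recovery: €16,120 + €4,836 = €20,956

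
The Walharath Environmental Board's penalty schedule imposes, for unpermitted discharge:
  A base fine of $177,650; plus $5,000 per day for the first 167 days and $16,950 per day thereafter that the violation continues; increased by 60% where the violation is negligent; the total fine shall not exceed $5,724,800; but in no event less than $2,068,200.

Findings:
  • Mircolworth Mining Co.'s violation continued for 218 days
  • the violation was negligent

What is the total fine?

$3,003,360

First 167 days: 167 × $5,000 = $835,000
Remaining days: (218 − 167) × $16,950 = $864,450
Per-day component: $835,000 + $864,450 = $1,699,450
Base plus per-day: $177,650 + $1,699,450 = $1,877,100
Enhancement: 60% of $1,877,100 = $1,126,260
Enhanced fine: $1,877,100 + $1,126,260 = $3,003,360
Cap at $5,724,800: $3,003,360 is within the cap, no reduction.
Minimum $2,068,200: $3,003,360 meets the minimum, no increase.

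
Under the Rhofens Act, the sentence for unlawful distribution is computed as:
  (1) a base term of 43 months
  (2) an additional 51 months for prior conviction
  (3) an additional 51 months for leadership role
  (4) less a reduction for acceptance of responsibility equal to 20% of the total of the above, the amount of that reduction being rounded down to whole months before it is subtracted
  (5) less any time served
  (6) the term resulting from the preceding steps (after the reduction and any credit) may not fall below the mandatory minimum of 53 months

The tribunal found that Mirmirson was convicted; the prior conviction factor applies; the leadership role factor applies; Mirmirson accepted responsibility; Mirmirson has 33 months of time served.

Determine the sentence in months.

Prior conviction enhancement: +51 months
Leadership role enhancement: +51 months
Adjusted term: 43 months + 51 months + 51 months = 145 months
Acceptance of responsibility reduction: 20% of 145 months = 29 months (rounded down)
After reduction: 145 − 29 = 116 months
Less time served: 116 months − 33 months = 83 months
Minimum 53 months: 83 months meets the minimum, no increase.

Sentence: 83 months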